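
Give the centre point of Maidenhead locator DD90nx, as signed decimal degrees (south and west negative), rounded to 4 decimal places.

-59.0208, -100.8750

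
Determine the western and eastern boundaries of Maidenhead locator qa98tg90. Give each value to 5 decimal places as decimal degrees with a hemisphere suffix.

159.65833° E, 159.66667° E

Field Q=16, A=0: +16·20° lon, +0·10° lat → SW at lon 140°, lat -90°.
Square 9, 8: +9·2° lon, +8·1° lat → SW at lon 158°, lat -82°.
Subsquare t=19, g=6: +19·0.0833333° lon, +6·0.0416667° lat → SW at lon 159.583°, lat -81.75°.
Extended square 9, 0: +9·0.00833333° lon, +0·0.00416667° lat → SW at lon 159.658°, lat -81.75°.
Cell spans 0.00833333° lon × 0.00416667° lat.
west 159.65833° E, east 159.66667° E.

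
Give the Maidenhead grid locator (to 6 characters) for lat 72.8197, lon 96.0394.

NQ82at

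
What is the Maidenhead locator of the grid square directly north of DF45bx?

Latitude subsquare x = 23; +1 → 24, wraps to 0 = a, carry into square.
Latitude square 5; +1 → 6.
The longitude characters are unchanged.

DF46ba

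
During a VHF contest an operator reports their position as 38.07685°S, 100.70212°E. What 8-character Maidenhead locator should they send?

OF01iw41

Shift to the Maidenhead origin (180°W, 90°S): lon 280.70212, lat 51.92315.
Field: lon ⌊280.70212/20⌋ = 14 → O; lat ⌊51.92315/10⌋ = 5 → F.
Square: lon ⌊0.70212/2⌋ = 0; lat ⌊1.92315/1⌋ = 1.
Subsquare: lon ⌊0.70212/0.0833333⌋ = 8 → i; lat ⌊0.92315/0.0416667⌋ = 22 → w.
Extended square: lon ⌊0.03545/0.00833333⌋ = 4; lat ⌊0.00648/0.00416667⌋ = 1.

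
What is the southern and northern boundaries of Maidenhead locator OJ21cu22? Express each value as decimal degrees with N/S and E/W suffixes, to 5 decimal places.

1.84167° N, 1.84583° N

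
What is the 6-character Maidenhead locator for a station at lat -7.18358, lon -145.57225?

Add 180° to longitude and 90° to latitude: 34.4278, 82.8164.
Field: 34.4278/20 → 1 → B, 82.8164/10 → 8 → I; chars BI.
Square: 14.4278/2 → 7, 2.8164/1 → 2; chars 72.
Subsquare: 0.4278/0.0833333 → 5 → f, 0.8164/0.0416667 → 19 → t; chars ft.

BI72ft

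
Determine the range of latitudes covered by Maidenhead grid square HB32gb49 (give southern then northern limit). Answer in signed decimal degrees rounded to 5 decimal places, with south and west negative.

-77.92083, -77.91667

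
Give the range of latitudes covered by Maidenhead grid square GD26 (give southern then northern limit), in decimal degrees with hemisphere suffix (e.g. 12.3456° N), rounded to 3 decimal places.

54.000° S, 53.000° S

Field G=6, D=3: +6·20° lon, +3·10° lat → SW at lon -60°, lat -60°.
Square 2, 6: +2·2° lon, +6·1° lat → SW at lon -56°, lat -54°.
Cell spans 2° lon × 1° lat.
south 54.000° S, north 53.000° S.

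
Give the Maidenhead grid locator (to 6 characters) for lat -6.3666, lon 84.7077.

NI23ip

Shift to the Maidenhead origin (180°W, 90°S): lon 264.7077, lat 83.6334.
Field: lon ⌊264.7077/20⌋ = 13 → N; lat ⌊83.6334/10⌋ = 8 → I.
Square: lon ⌊4.7077/2⌋ = 2; lat ⌊3.6334/1⌋ = 3.
Subsquare: lon ⌊0.7077/0.0833333⌋ = 8 → i; lat ⌊0.6334/0.0416667⌋ = 15 → p.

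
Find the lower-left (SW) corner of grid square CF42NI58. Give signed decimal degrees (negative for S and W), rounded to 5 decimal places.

-37.63333, -130.87500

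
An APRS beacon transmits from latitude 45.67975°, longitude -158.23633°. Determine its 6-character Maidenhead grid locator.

BN05vq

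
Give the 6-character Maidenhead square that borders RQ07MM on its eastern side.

Longitude subsquare m = 12; +1 → 13 = n.
The latitude characters are unchanged.

RQ07nm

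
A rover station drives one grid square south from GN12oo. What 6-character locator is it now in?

GN12on

Latitude subsquare o = 14; −1 → 13 = n.
The longitude characters are unchanged.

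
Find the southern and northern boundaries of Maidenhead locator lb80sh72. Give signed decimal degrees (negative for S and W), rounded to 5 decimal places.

-79.70000, -79.69583

Field L=11, B=1: +11·20° lon, +1·10° lat → SW at lon 40°, lat -80°.
Square 8, 0: +8·2° lon, +0·1° lat → SW at lon 56°, lat -80°.
Subsquare s=18, h=7: +18·0.0833333° lon, +7·0.0416667° lat → SW at lon 57.5°, lat -79.7083°.
Extended square 7, 2: +7·0.00833333° lon, +2·0.00416667° lat → SW at lon 57.5583°, lat -79.7°.
Cell spans 0.00833333° lon × 0.00416667° lat.
south -79.70000, north -79.69583.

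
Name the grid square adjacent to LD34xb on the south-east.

Longitude subsquare x = 23; +1 → 24, wraps to 0 = a, carry into square.
Longitude square 3; +1 → 4.
Latitude subsquare b = 1; −1 → 0 = a.

LD44aa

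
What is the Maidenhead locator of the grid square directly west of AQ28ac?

Longitude subsquare a = 0; −1 → -1, wraps to 23 = x, carry into square.
Longitude square 2; −1 → 1.
The latitude characters are unchanged.

AQ18xc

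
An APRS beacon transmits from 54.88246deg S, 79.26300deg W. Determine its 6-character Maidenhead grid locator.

FD05ic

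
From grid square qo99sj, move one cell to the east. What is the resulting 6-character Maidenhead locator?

QO99tj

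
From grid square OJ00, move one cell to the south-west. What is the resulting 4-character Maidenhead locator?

NI99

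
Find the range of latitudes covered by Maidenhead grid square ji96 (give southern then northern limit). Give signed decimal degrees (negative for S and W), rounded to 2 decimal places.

Field J=9, I=8: +9·20° lon, +8·10° lat → SW at lon 0°, lat -10°.
Square 9, 6: +9·2° lon, +6·1° lat → SW at lon 18°, lat -4°.
Cell spans 2° lon × 1° lat.
south -4.00, north -3.00.

-4.00, -3.00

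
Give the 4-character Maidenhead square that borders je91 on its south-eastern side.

KE00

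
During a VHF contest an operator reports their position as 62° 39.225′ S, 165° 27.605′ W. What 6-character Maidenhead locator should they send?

Add 180° to longitude and 90° to latitude: 14.5399, 27.3462.
Field: lon ⌊14.5399/20⌋ = 0 → A; lat ⌊27.3462/10⌋ = 2 → C.
Square: lon ⌊14.5399/2⌋ = 7; lat ⌊7.3462/1⌋ = 7.
Subsquare: lon ⌊0.5399/0.0833333⌋ = 6 → g; lat ⌊0.3462/0.0416667⌋ = 8 → i.

AC77gi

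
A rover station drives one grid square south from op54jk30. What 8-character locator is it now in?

OP54jj39

Latitude extended square 0; −1 → -1, wraps to 9, carry into subsquare.
Latitude subsquare k = 10; −1 → 9 = j.
The longitude characters are unchanged.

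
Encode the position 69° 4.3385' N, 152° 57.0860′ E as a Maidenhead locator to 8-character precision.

QP69lb47

Offset from 180°W / 90°S: lon 332.95143°, lat 159.07231°.
Field: lon ⌊332.95143/20⌋ = 16 → Q; lat ⌊159.07231/10⌋ = 15 → P.
Square: lon ⌊12.95143/2⌋ = 6; lat ⌊9.07231/1⌋ = 9.
Subsquare: lon ⌊0.95143/0.0833333⌋ = 11 → l; lat ⌊0.07231/0.0416667⌋ = 1 → b.
Extended square: lon ⌊0.03477/0.00833333⌋ = 4; lat ⌊0.03064/0.00416667⌋ = 7.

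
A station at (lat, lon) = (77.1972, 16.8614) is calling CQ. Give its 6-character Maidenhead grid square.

JQ87ke

Offset from 180°W / 90°S: lon 196.8614°, lat 167.1972°.
Field (20°×10°, letters A–R): lon ⌊196.8614/20⌋ = 9 → J; lat ⌊167.1972/10⌋ = 16 → Q.
Square (2°×1°, digits 0–9): lon ⌊16.8614/2⌋ = 8; lat ⌊7.1972/1⌋ = 7.
Subsquare (5′×2.5′, letters a–x): lon ⌊0.8614/0.0833333⌋ = 10 → k; lat ⌊0.1972/0.0416667⌋ = 4 → e.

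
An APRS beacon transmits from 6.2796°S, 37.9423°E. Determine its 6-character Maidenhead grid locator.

KI83xr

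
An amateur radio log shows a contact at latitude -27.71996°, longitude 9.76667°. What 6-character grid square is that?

Offset from 180°W / 90°S: lon 189.7667°, lat 62.2800°.
Field: lon ⌊189.7667/20⌋ = 9 → J; lat ⌊62.2800/10⌋ = 6 → G.
Square: lon ⌊9.7667/2⌋ = 4; lat ⌊2.2800/1⌋ = 2.
Subsquare: lon ⌊1.7667/0.0833333⌋ = 21 → v; lat ⌊0.2800/0.0416667⌋ = 6 → g.

JG42vg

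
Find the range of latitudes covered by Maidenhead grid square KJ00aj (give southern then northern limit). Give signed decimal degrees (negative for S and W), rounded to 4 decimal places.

0.3750, 0.4167

Field K=10, J=9: +10·20° lon, +9·10° lat → SW at lon 20°, lat 0°.
Square 0, 0: +0·2° lon, +0·1° lat → SW at lon 20°, lat 0°.
Subsquare a=0, j=9: +0·0.0833333° lon, +9·0.0416667° lat → SW at lon 20°, lat 0.375°.
Cell spans 0.0833333° lon × 0.0416667° lat.
south 0.3750, north 0.4167.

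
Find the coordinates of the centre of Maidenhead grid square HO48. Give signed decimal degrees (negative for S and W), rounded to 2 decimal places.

Field H=7, O=14: +7·20° lon, +14·10° lat → SW at lon -40°, lat 50°.
Square 4, 8: +4·2° lon, +8·1° lat → SW at lon -32°, lat 58°.
Cell spans 2° lon × 1° lat. Centre is SW corner plus half of each.
latitude 58.50, longitude -31.00.

58.50, -31.00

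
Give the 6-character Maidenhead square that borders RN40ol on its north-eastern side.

RN40pm

Longitude subsquare o = 14; +1 → 15 = p.
Latitude subsquare l = 11; +1 → 12 = m.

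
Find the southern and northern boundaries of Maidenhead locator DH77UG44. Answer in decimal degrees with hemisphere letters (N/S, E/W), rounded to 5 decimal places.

12.73333° S, 12.72917° S

Field D=3, H=7: +3·20° lon, +7·10° lat → SW at lon -120°, lat -20°.
Square 7, 7: +7·2° lon, +7·1° lat → SW at lon -106°, lat -13°.
Subsquare u=20, g=6: +20·0.0833333° lon, +6·0.0416667° lat → SW at lon -104.333°, lat -12.75°.
Extended square 4, 4: +4·0.00833333° lon, +4·0.00416667° lat → SW at lon -104.3°, lat -12.7333°.
Cell spans 0.00833333° lon × 0.00416667° lat.
south 12.73333° S, north 12.72917° S.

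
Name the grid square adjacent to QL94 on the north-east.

Longitude square 9; +1 → 10, wraps to 0, carry into field.
Longitude field Q = 16; +1 → 17 = R.
Latitude square 4; +1 → 5.

RL05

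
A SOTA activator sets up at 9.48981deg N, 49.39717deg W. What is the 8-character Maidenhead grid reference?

GJ59hl27

Offset from 180°W / 90°S: lon 130.60283°, lat 99.48981°.
Field: 130.60283/20 → 6 → G, 99.48981/10 → 9 → J; chars GJ.
Square: 10.60283/2 → 5, 9.48981/1 → 9; chars 59.
Subsquare: 0.60283/0.0833333 → 7 → h, 0.48981/0.0416667 → 11 → l; chars hl.
Extended square: 0.01950/0.00833333 → 2, 0.03148/0.00416667 → 7; chars 27.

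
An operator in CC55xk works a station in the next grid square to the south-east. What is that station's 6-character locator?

CC65aj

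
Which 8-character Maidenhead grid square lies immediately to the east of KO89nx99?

KO89ox09

Longitude extended square 9; +1 → 10, wraps to 0, carry into subsquare.
Longitude subsquare n = 13; +1 → 14 = o.
The latitude characters are unchanged.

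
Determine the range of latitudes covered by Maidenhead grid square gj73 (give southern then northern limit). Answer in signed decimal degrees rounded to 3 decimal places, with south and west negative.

Field G=6, J=9: +6·20° lon, +9·10° lat → SW at lon -60°, lat 0°.
Square 7, 3: +7·2° lon, +3·1° lat → SW at lon -46°, lat 3°.
Cell spans 2° lon × 1° lat.
south 3.000, north 4.000.

3.000, 4.000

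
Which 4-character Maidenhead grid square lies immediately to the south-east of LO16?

LO25

Longitude square 1; +1 → 2.
Latitude square 6; −1 → 5.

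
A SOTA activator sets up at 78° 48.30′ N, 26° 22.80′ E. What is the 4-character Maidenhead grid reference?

KQ38

Add 180° to longitude and 90° to latitude: 206.38, 168.81.
Field: 206.38/20 → 10 → K, 168.81/10 → 16 → Q; chars KQ.
Square: 6.38/2 → 3, 8.81/1 → 8; chars 38.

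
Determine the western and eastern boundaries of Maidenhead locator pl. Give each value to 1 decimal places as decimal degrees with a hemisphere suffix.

Field P=15, L=11: +15·20° lon, +11·10° lat → SW at lon 120°, lat 20°.
Cell spans 20° lon × 10° lat.
west 120.0° E, east 140.0° E.

120.0° E, 140.0° E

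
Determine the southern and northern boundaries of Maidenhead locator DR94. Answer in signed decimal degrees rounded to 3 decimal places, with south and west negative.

84.000, 85.000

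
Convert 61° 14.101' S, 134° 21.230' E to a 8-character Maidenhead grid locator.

PC78es23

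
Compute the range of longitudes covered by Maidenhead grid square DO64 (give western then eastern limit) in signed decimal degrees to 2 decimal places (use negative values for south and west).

-108.00, -106.00

Field D=3, O=14: +3·20° lon, +14·10° lat → SW at lon -120°, lat 50°.
Square 6, 4: +6·2° lon, +4·1° lat → SW at lon -108°, lat 54°.
Cell spans 2° lon × 1° lat.
west -108.00, east -106.00.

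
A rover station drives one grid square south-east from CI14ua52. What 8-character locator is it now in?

CI14ua61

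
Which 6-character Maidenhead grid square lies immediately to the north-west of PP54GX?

PP55fa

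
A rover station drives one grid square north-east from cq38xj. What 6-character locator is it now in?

Longitude subsquare x = 23; +1 → 24, wraps to 0 = a, carry into square.
Longitude square 3; +1 → 4.
Latitude subsquare j = 9; +1 → 10 = k.

CQ48ak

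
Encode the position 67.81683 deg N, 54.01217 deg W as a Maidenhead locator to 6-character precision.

GP27xt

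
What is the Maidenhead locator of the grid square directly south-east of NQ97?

OQ06

Longitude square 9; +1 → 10, wraps to 0, carry into field.
Longitude field N = 13; +1 → 14 = O.
Latitude square 7; −1 → 6.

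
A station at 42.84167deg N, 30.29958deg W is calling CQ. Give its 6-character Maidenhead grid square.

Add 180° to longitude and 90° to latitude: 149.7004, 132.8417.
Field (20°×10°, letters A–R): lon ⌊149.7004/20⌋ = 7 → H; lat ⌊132.8417/10⌋ = 13 → N.
Square (2°×1°, digits 0–9): lon ⌊9.7004/2⌋ = 4; lat ⌊2.8417/1⌋ = 2.
Subsquare (5′×2.5′, letters a–x): lon ⌊1.7004/0.0833333⌋ = 20 → u; lat ⌊0.8417/0.0416667⌋ = 20 → u.

HN42uu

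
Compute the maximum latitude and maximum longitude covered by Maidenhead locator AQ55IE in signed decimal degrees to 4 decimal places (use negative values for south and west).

Field A=0, Q=16: +0·20° lon, +16·10° lat → SW at lon -180°, lat 70°.
Square 5, 5: +5·2° lon, +5·1° lat → SW at lon -170°, lat 75°.
Subsquare i=8, e=4: +8·0.0833333° lon, +4·0.0416667° lat → SW at lon -169.333°, lat 75.1667°.
Cell spans 0.0833333° lon × 0.0416667° lat. NE corner is SW corner plus one full cell.
latitude 75.2083, longitude -169.2500.

75.2083, -169.2500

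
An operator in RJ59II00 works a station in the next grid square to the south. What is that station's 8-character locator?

Latitude extended square 0; −1 → -1, wraps to 9, carry into subsquare.
Latitude subsquare i = 8; −1 → 7 = h.
The longitude characters are unchanged.

RJ59ih09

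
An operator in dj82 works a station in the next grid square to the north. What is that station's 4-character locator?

DJ83

Latitude square 2; +1 → 3.
The longitude characters are unchanged.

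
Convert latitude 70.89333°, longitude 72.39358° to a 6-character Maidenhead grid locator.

MQ60ev

Add 180° to longitude and 90° to latitude: 252.3936, 160.8933.
Field (20°×10°, letters A–R): 252.3936/20 → 12 → M, 160.8933/10 → 16 → Q; chars MQ.
Square (2°×1°, digits 0–9): 12.3936/2 → 6, 0.8933/1 → 0; chars 60.
Subsquare (5′×2.5′, letters a–x): 0.3936/0.0833333 → 4 → e, 0.8933/0.0416667 → 21 → v; chars ev.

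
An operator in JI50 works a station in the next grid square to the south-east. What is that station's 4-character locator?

Longitude square 5; +1 → 6.
Latitude square 0; −1 → -1, wraps to 9, carry into field.
Latitude field I = 8; −1 → 7 = H.

JH69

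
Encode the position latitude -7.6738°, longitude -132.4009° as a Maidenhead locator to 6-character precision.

Offset from 180°W / 90°S: lon 47.5991°, lat 82.3262°.
Field (20°×10°, letters A–R): lon ⌊47.5991/20⌋ = 2 → C; lat ⌊82.3262/10⌋ = 8 → I.
Square (2°×1°, digits 0–9): lon ⌊7.5991/2⌋ = 3; lat ⌊2.3262/1⌋ = 2.
Subsquare (5′×2.5′, letters a–x): lon ⌊1.5991/0.0833333⌋ = 19 → t; lat ⌊0.3262/0.0416667⌋ = 7 → h.

CI32th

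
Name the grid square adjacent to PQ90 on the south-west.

PP89

Longitude square 9; −1 → 8.
Latitude square 0; −1 → -1, wraps to 9, carry into field.
Latitude field Q = 16; −1 → 15 = P.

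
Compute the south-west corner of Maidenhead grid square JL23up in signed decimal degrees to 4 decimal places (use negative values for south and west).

Field J=9, L=11: +9·20° lon, +11·10° lat → SW at lon 0°, lat 20°.
Square 2, 3: +2·2° lon, +3·1° lat → SW at lon 4°, lat 23°.
Subsquare u=20, p=15: +20·0.0833333° lon, +15·0.0416667° lat → SW at lon 5.66667°, lat 23.625°.
latitude 23.6250, longitude 5.6667.

23.6250, 5.6667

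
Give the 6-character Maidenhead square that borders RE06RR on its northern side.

RE06rs

Latitude subsquare r = 17; +1 → 18 = s.
The longitude characters are unchanged.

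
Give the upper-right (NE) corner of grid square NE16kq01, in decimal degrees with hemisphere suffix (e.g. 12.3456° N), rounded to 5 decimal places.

43.32500° S, 82.84167° E

Field N=13, E=4: +13·20° lon, +4·10° lat → SW at lon 80°, lat -50°.
Square 1, 6: +1·2° lon, +6·1° lat → SW at lon 82°, lat -44°.
Subsquare k=10, q=16: +10·0.0833333° lon, +16·0.0416667° lat → SW at lon 82.8333°, lat -43.3333°.
Extended square 0, 1: +0·0.00833333° lon, +1·0.00416667° lat → SW at lon 82.8333°, lat -43.3292°.
Cell spans 0.00833333° lon × 0.00416667° lat. NE corner is SW corner plus one full cell.
latitude 43.32500° S, longitude 82.84167° E.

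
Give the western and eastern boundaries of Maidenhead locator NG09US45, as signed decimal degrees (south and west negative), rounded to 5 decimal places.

81.70000, 81.70833

Field N=13, G=6: +13·20° lon, +6·10° lat → SW at lon 80°, lat -30°.
Square 0, 9: +0·2° lon, +9·1° lat → SW at lon 80°, lat -21°.
Subsquare u=20, s=18: +20·0.0833333° lon, +18·0.0416667° lat → SW at lon 81.6667°, lat -20.25°.
Extended square 4, 5: +4·0.00833333° lon, +5·0.00416667° lat → SW at lon 81.7°, lat -20.2292°.
Cell spans 0.00833333° lon × 0.00416667° lat.
west 81.70000, east 81.70833.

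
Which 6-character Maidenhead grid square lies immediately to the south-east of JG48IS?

Longitude subsquare i = 8; +1 → 9 = j.
Latitude subsquare s = 18; −1 → 17 = r.

JG48jr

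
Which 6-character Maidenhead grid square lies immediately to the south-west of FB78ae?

FB68xd

Longitude subsquare a = 0; −1 → -1, wraps to 23 = x, carry into square.
Longitude square 7; −1 → 6.
Latitude subsquare e = 4; −1 → 3 = d.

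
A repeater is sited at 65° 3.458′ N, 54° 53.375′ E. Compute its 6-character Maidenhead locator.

LP75kb

Shift to the Maidenhead origin (180°W, 90°S): lon 234.8896, lat 155.0576.
Field: 234.8896/20 → 11 → L, 155.0576/10 → 15 → P; chars LP.
Square: 14.8896/2 → 7, 5.0576/1 → 5; chars 75.
Subsquare: 0.8896/0.0833333 → 10 → k, 0.0576/0.0416667 → 1 → b; chars kb.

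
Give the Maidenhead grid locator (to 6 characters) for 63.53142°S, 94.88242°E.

NC76kl

Shift to the Maidenhead origin (180°W, 90°S): lon 274.8824, lat 26.4686.
Field (20°×10°, letters A–R): lon ⌊274.8824/20⌋ = 13 → N; lat ⌊26.4686/10⌋ = 2 → C.
Square (2°×1°, digits 0–9): lon ⌊14.8824/2⌋ = 7; lat ⌊6.4686/1⌋ = 6.
Subsquare (5′×2.5′, letters a–x): lon ⌊0.8824/0.0833333⌋ = 10 → k; lat ⌊0.4686/0.0416667⌋ = 11 → l.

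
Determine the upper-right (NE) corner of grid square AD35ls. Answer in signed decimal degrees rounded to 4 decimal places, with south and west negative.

Field A=0, D=3: +0·20° lon, +3·10° lat → SW at lon -180°, lat -60°.
Square 3, 5: +3·2° lon, +5·1° lat → SW at lon -174°, lat -55°.
Subsquare l=11, s=18: +11·0.0833333° lon, +18·0.0416667° lat → SW at lon -173.083°, lat -54.25°.
Cell spans 0.0833333° lon × 0.0416667° lat. NE corner is SW corner plus one full cell.
latitude -54.2083, longitude -173.0000.

-54.2083, -173.0000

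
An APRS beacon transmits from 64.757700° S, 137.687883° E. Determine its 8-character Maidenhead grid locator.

PC85uf28

Add 180° to longitude and 90° to latitude: 317.68788, 25.24230.
Field: 317.68788/20 → 15 → P, 25.24230/10 → 2 → C; chars PC.
Square: 17.68788/2 → 8, 5.24230/1 → 5; chars 85.
Subsquare: 1.68788/0.0833333 → 20 → u, 0.24230/0.0416667 → 5 → f; chars uf.
Extended square: 0.02122/0.00833333 → 2, 0.03397/0.00416667 → 8; chars 28.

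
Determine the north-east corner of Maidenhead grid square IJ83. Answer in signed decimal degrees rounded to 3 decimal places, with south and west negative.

Field I=8, J=9: +8·20° lon, +9·10° lat → SW at lon -20°, lat 0°.
Square 8, 3: +8·2° lon, +3·1° lat → SW at lon -4°, lat 3°.
Cell spans 2° lon × 1° lat. NE corner is SW corner plus one full cell.
latitude 4.000, longitude -2.000.

4.000, -2.000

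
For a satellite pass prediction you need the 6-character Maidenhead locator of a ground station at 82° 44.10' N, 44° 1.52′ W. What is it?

GR72xr

Offset from 180°W / 90°S: lon 135.9747°, lat 172.7350°.
Field (20°×10°, letters A–R): lon ⌊135.9747/20⌋ = 6 → G; lat ⌊172.7350/10⌋ = 17 → R.
Square (2°×1°, digits 0–9): lon ⌊15.9747/2⌋ = 7; lat ⌊2.7350/1⌋ = 2.
Subsquare (5′×2.5′, letters a–x): lon ⌊1.9747/0.0833333⌋ = 23 → x; lat ⌊0.7350/0.0416667⌋ = 17 → r.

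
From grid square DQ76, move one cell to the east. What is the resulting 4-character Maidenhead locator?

DQ86

Longitude square 7; +1 → 8.
The latitude characters are unchanged.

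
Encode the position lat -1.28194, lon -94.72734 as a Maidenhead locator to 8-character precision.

EI28pr22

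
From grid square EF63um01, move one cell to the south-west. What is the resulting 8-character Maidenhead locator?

EF63tm90

Longitude extended square 0; −1 → -1, wraps to 9, carry into subsquare.
Longitude subsquare u = 20; −1 → 19 = t.
Latitude extended square 1; −1 → 0.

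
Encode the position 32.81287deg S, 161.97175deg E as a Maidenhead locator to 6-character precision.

RF07xe

Offset from 180°W / 90°S: lon 341.9717°, lat 57.1871°.
Field: 341.9717/20 → 17 → R, 57.1871/10 → 5 → F; chars RF.
Square: 1.9717/2 → 0, 7.1871/1 → 7; chars 07.
Subsquare: 1.9717/0.0833333 → 23 → x, 0.1871/0.0416667 → 4 → e; chars xe.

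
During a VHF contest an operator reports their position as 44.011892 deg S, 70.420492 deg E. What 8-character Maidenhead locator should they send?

ME55fx07

Offset from 180°W / 90°S: lon 250.42049°, lat 45.98811°.
Field: lon ⌊250.42049/20⌋ = 12 → M; lat ⌊45.98811/10⌋ = 4 → E.
Square: lon ⌊10.42049/2⌋ = 5; lat ⌊5.98811/1⌋ = 5.
Subsquare: lon ⌊0.42049/0.0833333⌋ = 5 → f; lat ⌊0.98811/0.0416667⌋ = 23 → x.
Extended square: lon ⌊0.00383/0.00833333⌋ = 0; lat ⌊0.02977/0.00416667⌋ = 7.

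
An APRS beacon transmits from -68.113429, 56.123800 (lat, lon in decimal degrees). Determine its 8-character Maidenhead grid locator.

Add 180° to longitude and 90° to latitude: 236.12380, 21.88657.
Field: 236.12380/20 → 11 → L, 21.88657/10 → 2 → C; chars LC.
Square: 16.12380/2 → 8, 1.88657/1 → 1; chars 81.
Subsquare: 0.12380/0.0833333 → 1 → b, 0.88657/0.0416667 → 21 → v; chars bv.
Extended square: 0.04047/0.00833333 → 4, 0.01157/0.00416667 → 2; chars 42.

LC81bv42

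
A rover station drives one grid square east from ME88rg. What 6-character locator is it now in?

ME88sg

Longitude subsquare r = 17; +1 → 18 = s.
The latitude characters are unchanged.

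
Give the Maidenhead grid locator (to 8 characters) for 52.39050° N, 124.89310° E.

Offset from 180°W / 90°S: lon 304.89310°, lat 142.39050°.
Field: 304.89310/20 → 15 → P, 142.39050/10 → 14 → O; chars PO.
Square: 4.89310/2 → 2, 2.39050/1 → 2; chars 22.
Subsquare: 0.89310/0.0833333 → 10 → k, 0.39050/0.0416667 → 9 → j; chars kj.
Extended square: 0.05977/0.00833333 → 7, 0.01550/0.00416667 → 3; chars 73.

PO22kj73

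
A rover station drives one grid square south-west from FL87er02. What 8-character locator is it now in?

FL87dr91

Longitude extended square 0; −1 → -1, wraps to 9, carry into subsquare.
Longitude subsquare e = 4; −1 → 3 = d.
Latitude extended square 2; −1 → 1.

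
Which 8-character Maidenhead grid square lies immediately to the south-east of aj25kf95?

Longitude extended square 9; +1 → 10, wraps to 0, carry into subsquare.
Longitude subsquare k = 10; +1 → 11 = l.
Latitude extended square 5; −1 → 4.

AJ25lf04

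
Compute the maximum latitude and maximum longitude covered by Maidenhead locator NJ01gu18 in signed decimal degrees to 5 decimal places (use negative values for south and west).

1.87083, 80.51667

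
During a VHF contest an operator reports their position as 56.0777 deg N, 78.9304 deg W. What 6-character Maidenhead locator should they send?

Add 180° to longitude and 90° to latitude: 101.0696, 146.0777.
Field (20°×10°, letters A–R): 101.0696/20 → 5 → F, 146.0777/10 → 14 → O; chars FO.
Square (2°×1°, digits 0–9): 1.0696/2 → 0, 6.0777/1 → 6; chars 06.
Subsquare (5′×2.5′, letters a–x): 1.0696/0.0833333 → 12 → m, 0.0777/0.0416667 → 1 → b; chars mb.

FO06mb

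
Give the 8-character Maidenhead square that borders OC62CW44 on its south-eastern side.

OC62cw53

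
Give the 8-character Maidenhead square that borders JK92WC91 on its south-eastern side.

JK92xc00

Longitude extended square 9; +1 → 10, wraps to 0, carry into subsquare.
Longitude subsquare w = 22; +1 → 23 = x.
Latitude extended square 1; −1 → 0.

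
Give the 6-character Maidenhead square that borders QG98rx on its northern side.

QG99ra

Latitude subsquare x = 23; +1 → 24, wraps to 0 = a, carry into square.
Latitude square 8; +1 → 9.
The longitude characters are unchanged.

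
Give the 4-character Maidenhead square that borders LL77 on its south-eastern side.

Longitude square 7; +1 → 8.
Latitude square 7; −1 → 6.

LL86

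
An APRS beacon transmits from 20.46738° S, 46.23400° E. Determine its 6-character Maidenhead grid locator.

Shift to the Maidenhead origin (180°W, 90°S): lon 226.2340, lat 69.5326.
Field: lon ⌊226.2340/20⌋ = 11 → L; lat ⌊69.5326/10⌋ = 6 → G.
Square: lon ⌊6.2340/2⌋ = 3; lat ⌊9.5326/1⌋ = 9.
Subsquare: lon ⌊0.2340/0.0833333⌋ = 2 → c; lat ⌊0.5326/0.0416667⌋ = 12 → m.

LG39cm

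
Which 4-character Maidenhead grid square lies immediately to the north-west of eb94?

Longitude square 9; −1 → 8.
Latitude square 4; +1 → 5.

EB85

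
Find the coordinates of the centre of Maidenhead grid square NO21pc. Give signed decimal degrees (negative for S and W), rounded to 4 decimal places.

51.1042, 85.2917

Field N=13, O=14: +13·20° lon, +14·10° lat → SW at lon 80°, lat 50°.
Square 2, 1: +2·2° lon, +1·1° lat → SW at lon 84°, lat 51°.
Subsquare p=15, c=2: +15·0.0833333° lon, +2·0.0416667° lat → SW at lon 85.25°, lat 51.0833°.
Cell spans 0.0833333° lon × 0.0416667° lat. Centre is SW corner plus half of each.
latitude 51.1042, longitude 85.2917.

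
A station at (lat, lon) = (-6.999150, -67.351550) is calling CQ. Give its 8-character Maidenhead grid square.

FI63ha70

Offset from 180°W / 90°S: lon 112.64845°, lat 83.00085°.
Field (20°×10°, letters A–R): 112.64845/20 → 5 → F, 83.00085/10 → 8 → I; chars FI.
Square (2°×1°, digits 0–9): 12.64845/2 → 6, 3.00085/1 → 3; chars 63.
Subsquare (5′×2.5′, letters a–x): 0.64845/0.0833333 → 7 → h, 0.00085/0.0416667 → 0 → a; chars ha.
Extended square (30″×15″, digits 0–9): 0.06512/0.00833333 → 7, 0.00085/0.00416667 → 0; chars 70.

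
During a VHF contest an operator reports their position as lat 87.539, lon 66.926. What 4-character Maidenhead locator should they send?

Offset from 180°W / 90°S: lon 246.93°, lat 177.54°.
Field (20°×10°, letters A–R): 246.93/20 → 12 → M, 177.54/10 → 17 → R; chars MR.
Square (2°×1°, digits 0–9): 6.93/2 → 3, 7.54/1 → 7; chars 37.

MR37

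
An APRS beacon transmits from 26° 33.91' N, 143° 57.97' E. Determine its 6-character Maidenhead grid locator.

QL16xn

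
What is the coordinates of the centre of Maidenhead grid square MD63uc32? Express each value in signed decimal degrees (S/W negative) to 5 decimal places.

Field M=12, D=3: +12·20° lon, +3·10° lat → SW at lon 60°, lat -60°.
Square 6, 3: +6·2° lon, +3·1° lat → SW at lon 72°, lat -57°.
Subsquare u=20, c=2: +20·0.0833333° lon, +2·0.0416667° lat → SW at lon 73.6667°, lat -56.9167°.
Extended square 3, 2: +3·0.00833333° lon, +2·0.00416667° lat → SW at lon 73.6917°, lat -56.9083°.
Cell spans 0.00833333° lon × 0.00416667° lat. Centre is SW corner plus half of each.
latitude -56.90625, longitude 73.69583.

-56.90625, 73.69583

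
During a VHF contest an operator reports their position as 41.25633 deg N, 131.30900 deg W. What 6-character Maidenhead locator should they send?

CN41ig

Offset from 180°W / 90°S: lon 48.6910°, lat 131.2563°.
Field: 48.6910/20 → 2 → C, 131.2563/10 → 13 → N; chars CN.
Square: 8.6910/2 → 4, 1.2563/1 → 1; chars 41.
Subsquare: 0.6910/0.0833333 → 8 → i, 0.2563/0.0416667 → 6 → g; chars ig.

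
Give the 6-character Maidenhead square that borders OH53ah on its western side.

OH43xh

Longitude subsquare a = 0; −1 → -1, wraps to 23 = x, carry into square.
Longitude square 5; −1 → 4.
The latitude characters are unchanged.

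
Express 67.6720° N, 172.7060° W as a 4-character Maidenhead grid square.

Offset from 180°W / 90°S: lon 7.29°, lat 157.67°.
Field: 7.29/20 → 0 → A, 157.67/10 → 15 → P; chars AP.
Square: 7.29/2 → 3, 7.67/1 → 7; chars 37.

AP37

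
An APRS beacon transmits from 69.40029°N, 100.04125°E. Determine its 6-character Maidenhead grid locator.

OP09aj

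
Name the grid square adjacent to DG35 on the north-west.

DG26

Longitude square 3; −1 → 2.
Latitude square 5; +1 → 6.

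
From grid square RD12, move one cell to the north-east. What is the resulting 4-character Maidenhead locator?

Longitude square 1; +1 → 2.
Latitude square 2; +1 → 3.

RD23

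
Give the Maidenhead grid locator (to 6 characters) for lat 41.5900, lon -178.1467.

Add 180° to longitude and 90° to latitude: 1.8533, 131.5900.
Field: lon ⌊1.8533/20⌋ = 0 → A; lat ⌊131.5900/10⌋ = 13 → N.
Square: lon ⌊1.8533/2⌋ = 0; lat ⌊1.5900/1⌋ = 1.
Subsquare: lon ⌊1.8533/0.0833333⌋ = 22 → w; lat ⌊0.5900/0.0416667⌋ = 14 → o.

AN01wo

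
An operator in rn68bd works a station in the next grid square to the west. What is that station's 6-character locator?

RN68ad

Longitude subsquare b = 1; −1 → 0 = a.
The latitude characters are unchanged.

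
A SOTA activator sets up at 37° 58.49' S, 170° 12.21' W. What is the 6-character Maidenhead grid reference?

Shift to the Maidenhead origin (180°W, 90°S): lon 9.7965, lat 52.0252.
Field: 9.7965/20 → 0 → A, 52.0252/10 → 5 → F; chars AF.
Square: 9.7965/2 → 4, 2.0252/1 → 2; chars 42.
Subsquare: 1.7965/0.0833333 → 21 → v, 0.0252/0.0416667 → 0 → a; chars va.

AF42va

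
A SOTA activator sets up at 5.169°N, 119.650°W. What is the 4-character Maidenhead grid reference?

DJ05

Offset from 180°W / 90°S: lon 60.35°, lat 95.17°.
Field: lon ⌊60.35/20⌋ = 3 → D; lat ⌊95.17/10⌋ = 9 → J.
Square: lon ⌊0.35/2⌋ = 0; lat ⌊5.17/1⌋ = 5.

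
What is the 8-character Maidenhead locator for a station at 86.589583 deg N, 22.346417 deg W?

HR86to81

Shift to the Maidenhead origin (180°W, 90°S): lon 157.65358, lat 176.58958.
Field: lon ⌊157.65358/20⌋ = 7 → H; lat ⌊176.58958/10⌋ = 17 → R.
Square: lon ⌊17.65358/2⌋ = 8; lat ⌊6.58958/1⌋ = 6.
Subsquare: lon ⌊1.65358/0.0833333⌋ = 19 → t; lat ⌊0.58958/0.0416667⌋ = 14 → o.
Extended square: lon ⌊0.07025/0.00833333⌋ = 8; lat ⌊0.00625/0.00416667⌋ = 1.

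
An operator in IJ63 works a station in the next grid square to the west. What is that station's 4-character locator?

IJ53

Longitude square 6; −1 → 5.
The latitude characters are unchanged.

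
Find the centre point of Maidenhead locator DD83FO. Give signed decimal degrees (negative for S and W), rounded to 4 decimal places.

Field D=3, D=3: +3·20° lon, +3·10° lat → SW at lon -120°, lat -60°.
Square 8, 3: +8·2° lon, +3·1° lat → SW at lon -104°, lat -57°.
Subsquare f=5, o=14: +5·0.0833333° lon, +14·0.0416667° lat → SW at lon -103.583°, lat -56.4167°.
Cell spans 0.0833333° lon × 0.0416667° lat. Centre is SW corner plus half of each.
latitude -56.3958, longitude -103.5417.

-56.3958, -103.5417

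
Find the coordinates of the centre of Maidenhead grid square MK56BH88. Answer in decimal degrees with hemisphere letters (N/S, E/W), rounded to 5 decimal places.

16.32708° N, 70.15417° E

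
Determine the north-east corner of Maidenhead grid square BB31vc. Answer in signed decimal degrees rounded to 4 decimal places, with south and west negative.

Field B=1, B=1: +1·20° lon, +1·10° lat → SW at lon -160°, lat -80°.
Square 3, 1: +3·2° lon, +1·1° lat → SW at lon -154°, lat -79°.
Subsquare v=21, c=2: +21·0.0833333° lon, +2·0.0416667° lat → SW at lon -152.25°, lat -78.9167°.
Cell spans 0.0833333° lon × 0.0416667° lat. NE corner is SW corner plus one full cell.
latitude -78.8750, longitude -152.1667.

-78.8750, -152.1667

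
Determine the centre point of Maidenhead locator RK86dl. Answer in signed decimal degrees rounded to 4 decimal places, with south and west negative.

Field R=17, K=10: +17·20° lon, +10·10° lat → SW at lon 160°, lat 10°.
Square 8, 6: +8·2° lon, +6·1° lat → SW at lon 176°, lat 16°.
Subsquare d=3, l=11: +3·0.0833333° lon, +11·0.0416667° lat → SW at lon 176.25°, lat 16.4583°.
Cell spans 0.0833333° lon × 0.0416667° lat. Centre is SW corner plus half of each.
latitude 16.4792, longitude 176.2917.

16.4792, 176.2917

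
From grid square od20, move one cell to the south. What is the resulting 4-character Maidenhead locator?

Latitude square 0; −1 → -1, wraps to 9, carry into field.
Latitude field D = 3; −1 → 2 = C.
The longitude characters are unchanged.

OC29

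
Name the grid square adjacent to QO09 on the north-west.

PP90

Longitude square 0; −1 → -1, wraps to 9, carry into field.
Longitude field Q = 16; −1 → 15 = P.
Latitude square 9; +1 → 10, wraps to 0, carry into field.
Latitude field O = 14; +1 → 15 = P.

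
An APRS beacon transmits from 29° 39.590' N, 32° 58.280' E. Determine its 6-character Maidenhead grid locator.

Shift to the Maidenhead origin (180°W, 90°S): lon 212.9713, lat 119.6598.
Field: 212.9713/20 → 10 → K, 119.6598/10 → 11 → L; chars KL.
Square: 12.9713/2 → 6, 9.6598/1 → 9; chars 69.
Subsquare: 0.9713/0.0833333 → 11 → l, 0.6598/0.0416667 → 15 → p; chars lp.

KL69lp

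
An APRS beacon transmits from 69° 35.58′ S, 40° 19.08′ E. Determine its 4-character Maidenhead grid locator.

LC00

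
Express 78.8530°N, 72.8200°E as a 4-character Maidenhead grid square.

Offset from 180°W / 90°S: lon 252.82°, lat 168.85°.
Field: lon ⌊252.82/20⌋ = 12 → M; lat ⌊168.85/10⌋ = 16 → Q.
Square: lon ⌊12.82/2⌋ = 6; lat ⌊8.85/1⌋ = 8.

MQ68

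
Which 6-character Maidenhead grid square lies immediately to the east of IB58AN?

IB58bn

Longitude subsquare a = 0; +1 → 1 = b.
The latitude characters are unchanged.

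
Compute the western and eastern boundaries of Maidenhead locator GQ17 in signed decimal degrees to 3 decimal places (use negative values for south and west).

-58.000, -56.000

Field G=6, Q=16: +6·20° lon, +16·10° lat → SW at lon -60°, lat 70°.
Square 1, 7: +1·2° lon, +7·1° lat → SW at lon -58°, lat 77°.
Cell spans 2° lon × 1° lat.
west -58.000, east -56.000.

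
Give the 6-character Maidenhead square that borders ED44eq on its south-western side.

ED44dp

Longitude subsquare e = 4; −1 → 3 = d.
Latitude subsquare q = 16; −1 → 15 = p.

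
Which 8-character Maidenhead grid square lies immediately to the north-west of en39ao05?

Longitude extended square 0; −1 → -1, wraps to 9, carry into subsquare.
Longitude subsquare a = 0; −1 → -1, wraps to 23 = x, carry into square.
Longitude square 3; −1 → 2.
Latitude extended square 5; +1 → 6.

EN29xo96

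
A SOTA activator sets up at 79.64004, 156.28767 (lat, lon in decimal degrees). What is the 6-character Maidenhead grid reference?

Add 180° to longitude and 90° to latitude: 336.2877, 169.6400.
Field: lon ⌊336.2877/20⌋ = 16 → Q; lat ⌊169.6400/10⌋ = 16 → Q.
Square: lon ⌊16.2877/2⌋ = 8; lat ⌊9.6400/1⌋ = 9.
Subsquare: lon ⌊0.2877/0.0833333⌋ = 3 → d; lat ⌊0.6400/0.0416667⌋ = 15 → p.

QQ89dp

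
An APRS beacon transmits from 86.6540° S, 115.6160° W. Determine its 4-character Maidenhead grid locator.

Shift to the Maidenhead origin (180°W, 90°S): lon 64.38, lat 3.35.
Field: 64.38/20 → 3 → D, 3.35/10 → 0 → A; chars DA.
Square: 4.38/2 → 2, 3.35/1 → 3; chars 23.

DA23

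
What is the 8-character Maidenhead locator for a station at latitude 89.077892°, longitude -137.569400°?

CR19fb18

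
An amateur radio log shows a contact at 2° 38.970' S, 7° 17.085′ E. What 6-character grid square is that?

Shift to the Maidenhead origin (180°W, 90°S): lon 187.2848, lat 87.3505.
Field: 187.2848/20 → 9 → J, 87.3505/10 → 8 → I; chars JI.
Square: 7.2848/2 → 3, 7.3505/1 → 7; chars 37.
Subsquare: 1.2848/0.0833333 → 15 → p, 0.3505/0.0416667 → 8 → i; chars pi.

JI37pi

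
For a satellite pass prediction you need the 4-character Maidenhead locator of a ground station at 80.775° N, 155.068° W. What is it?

Add 180° to longitude and 90° to latitude: 24.93, 170.78.
Field (20°×10°, letters A–R): lon ⌊24.93/20⌋ = 1 → B; lat ⌊170.78/10⌋ = 17 → R.
Square (2°×1°, digits 0–9): lon ⌊4.93/2⌋ = 2; lat ⌊0.78/1⌋ = 0.

BR20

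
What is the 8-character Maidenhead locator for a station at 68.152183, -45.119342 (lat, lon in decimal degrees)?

Add 180° to longitude and 90° to latitude: 134.88066, 158.15218.
Field: lon ⌊134.88066/20⌋ = 6 → G; lat ⌊158.15218/10⌋ = 15 → P.
Square: lon ⌊14.88066/2⌋ = 7; lat ⌊8.15218/1⌋ = 8.
Subsquare: lon ⌊0.88066/0.0833333⌋ = 10 → k; lat ⌊0.15218/0.0416667⌋ = 3 → d.
Extended square: lon ⌊0.04732/0.00833333⌋ = 5; lat ⌊0.02718/0.00416667⌋ = 6.

GP78kd56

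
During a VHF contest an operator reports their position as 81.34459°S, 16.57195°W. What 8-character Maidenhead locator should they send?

IA18rp17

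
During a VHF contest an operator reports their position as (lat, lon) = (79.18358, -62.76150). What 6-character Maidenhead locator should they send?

Shift to the Maidenhead origin (180°W, 90°S): lon 117.2385, lat 169.1836.
Field: 117.2385/20 → 5 → F, 169.1836/10 → 16 → Q; chars FQ.
Square: 17.2385/2 → 8, 9.1836/1 → 9; chars 89.
Subsquare: 1.2385/0.0833333 → 14 → o, 0.1836/0.0416667 → 4 → e; chars oe.

FQ89oe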